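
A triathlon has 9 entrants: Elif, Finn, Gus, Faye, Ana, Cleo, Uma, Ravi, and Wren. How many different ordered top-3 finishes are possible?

This is an ordered selection of 3 from 9: P(9,3).
That gives 9 × 8 × 7 = 504.

504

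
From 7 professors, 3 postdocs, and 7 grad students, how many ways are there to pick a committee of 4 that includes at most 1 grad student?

1050

Split by how many grad students are chosen (0 through 1).
Sum: C(7,0)·C(10,4) + C(7,1)·C(10,3) = 210 + 840 = 1050.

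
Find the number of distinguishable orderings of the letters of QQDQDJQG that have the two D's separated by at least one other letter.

630

Total arrangements of QQDQDJQG: 8!/(4!·2!) = 840.
Arrangements with the D's together: treat DD as one letter, giving (7)!/(4!) = 210.
Subtracting, 840 − 210 = 630 arrangements keep the D's apart.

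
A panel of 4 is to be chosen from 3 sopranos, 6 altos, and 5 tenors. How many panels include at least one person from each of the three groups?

Total 4-person selections from all 14: C(14,4) = 1001.
Selections missing a whole group: no sopranos → C(11,4) = 330; no altos → C(8,4) = 70; no tenors → C(9,4) = 126.
Add back selections omitting two groups (i.e. drawn from a single group): C(3,4) + C(6,4) + C(5,4) = 20.
By inclusion–exclusion: 1001 − 526 + 20 = 495.

495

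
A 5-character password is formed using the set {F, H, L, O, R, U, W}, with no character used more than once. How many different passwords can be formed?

With no repetition, fill the 5 characters in order: 7 choices, then 6, down to 3.
That product is 7 × 6 × 5 × 4 × 3 = 2520.

2520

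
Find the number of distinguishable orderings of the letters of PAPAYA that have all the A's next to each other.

Treat the 3 copies of A as a single block. The multiset to arrange is then {AAA, P, P, Y}, 4 items in all.
That gives (4)!/(2!) = 12 arrangements.

12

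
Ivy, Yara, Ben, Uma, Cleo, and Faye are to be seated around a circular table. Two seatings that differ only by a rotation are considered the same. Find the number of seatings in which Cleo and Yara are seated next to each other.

48

Glue Cleo and Yara into a block (2 internal orders). Seating 5 units around a circle gives (4)! arrangements.
So 2 × (4)! = 2 × 24 = 48.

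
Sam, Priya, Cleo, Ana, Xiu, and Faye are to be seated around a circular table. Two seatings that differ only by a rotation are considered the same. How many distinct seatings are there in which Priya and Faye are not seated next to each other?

All circular seatings of 6 people number (5)! = 120.
Those with Priya next to Faye: fuse the pair into one unit and seat 5 units around a circle — 2·(4)! = 48.
Subtracting, 120 − 48 = 72.

72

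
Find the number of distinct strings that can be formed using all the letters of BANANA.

60

Letter multiplicities in BANANA: A×3, B×1, N×2.
So there are 6! / (3!·2!) = 60 distinguishable arrangements.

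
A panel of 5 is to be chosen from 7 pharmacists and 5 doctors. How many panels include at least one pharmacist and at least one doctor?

770

With no constraint there are C(12,5) = 792 possible selections.
Subtract selections that omit an entire group: no pharmacists → C(5,5) = 1; no doctors → C(7,5) = 21.
Both groups omitted at once is impossible, so 792 − 22 = 770.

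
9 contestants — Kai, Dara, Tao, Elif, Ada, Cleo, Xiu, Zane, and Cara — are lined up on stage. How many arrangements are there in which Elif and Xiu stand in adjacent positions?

80640

Place the 7 others and the Elif-Xiu pair as 8 objects in a line; the pair has 2 internal arrangements.
So the count is 2·(8)! = 80640.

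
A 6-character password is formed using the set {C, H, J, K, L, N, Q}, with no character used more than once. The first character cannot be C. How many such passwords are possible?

The first character has 7−1 = 6 choices (anything except C).
The remaining 5 characters are filled from the other 6 symbols without repetition: 6 × 5 × 4 × 3 × 2 = 720.
Total: 6 × 720 = 4320.

4320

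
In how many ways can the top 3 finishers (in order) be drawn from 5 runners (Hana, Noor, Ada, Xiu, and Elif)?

60

This is an ordered selection of 3 from 5: P(5,3).
That gives 5 × 4 × 3 = 60.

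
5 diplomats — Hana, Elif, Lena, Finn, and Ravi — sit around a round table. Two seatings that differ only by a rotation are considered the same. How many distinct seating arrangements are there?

Seat Hana anywhere (absorbing the rotational symmetry), then permute the other 4: (4)! = 24.

24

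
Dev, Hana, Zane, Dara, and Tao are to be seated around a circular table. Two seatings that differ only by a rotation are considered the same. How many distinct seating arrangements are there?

24

Fix one person's seat to break rotational symmetry; the remaining 4 people can be arranged in (4)! = 24 ways.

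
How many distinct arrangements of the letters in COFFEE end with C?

With the last slot taken by C, it remains to arrange the other 5 letters (OFFEE).
Those 5 letters have E appearing twice and F appearing twice, giving (5)!/(2!·2!) = 30.

30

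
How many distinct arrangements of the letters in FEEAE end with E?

12

Fix E in the last position and arrange the remaining 4 letters.
Those 4 letters have E appearing twice, giving (4)!/(2!) = 12.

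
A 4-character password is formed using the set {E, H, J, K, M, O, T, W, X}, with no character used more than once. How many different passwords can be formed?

3024

With no repetition, fill the 4 characters in order: 9 choices, then 8, down to 6.
9 × 8 × 7 × 6 = 3024.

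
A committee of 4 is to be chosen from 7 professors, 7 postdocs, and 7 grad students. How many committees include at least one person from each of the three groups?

3087

Total 4-person selections from all 21: C(21,4) = 5985.
Subtract selections that omit an entire group: no professors → C(14,4) = 1001; no postdocs → C(14,4) = 1001; no grad students → C(14,4) = 1001.
Add back selections omitting two groups (i.e. drawn from a single group): C(7,4) + C(7,4) + C(7,4) = 105.
By inclusion–exclusion: 5985 − 3003 + 105 = 3087.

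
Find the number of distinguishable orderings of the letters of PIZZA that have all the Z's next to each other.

24

Treat the 2 copies of Z as a single block. The multiset to arrange is then {ZZ, A, I, P}, 4 items in all.
All 4 items are distinct, so there are (4)! = 24 arrangements.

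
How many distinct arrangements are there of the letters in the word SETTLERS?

5040

SETTLERS has 8 letters with E appearing twice, S appearing twice, and T appearing twice.
So there are 8! / (2!·2!·2!) = 5040 distinguishable arrangements.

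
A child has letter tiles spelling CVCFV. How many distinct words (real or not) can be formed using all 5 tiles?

CVCFV has 5 letters with C appearing twice and V appearing twice.
Dividing 5! = 120 by 2!·2! = 4 for the repeated letters gives 30.

30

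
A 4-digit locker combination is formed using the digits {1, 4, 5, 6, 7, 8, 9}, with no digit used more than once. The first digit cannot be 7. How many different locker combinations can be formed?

The first digit has 7−1 = 6 choices (anything except 7).
The remaining 3 digits are filled from the other 6 symbols without repetition: 6 × 5 × 4 = 120.
Total: 6 × 120 = 720.

720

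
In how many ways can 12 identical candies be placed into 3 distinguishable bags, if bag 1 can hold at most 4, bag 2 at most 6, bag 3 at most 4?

Ignoring the caps, the number of non-negative solutions to x_1+…+x_3 = 12 is C(14,2) = 91.
Subtract solutions that violate a single cap (substitute x_i' = x_i − (cap_i+1)): x_1 ≥ 5 gives C(9,2) = 36; x_2 ≥ 7 gives C(7,2) = 21; x_3 ≥ 5 gives C(9,2) = 36. Together 93.
Add back pairs where two caps are both exceeded: 1 + 6 + 1 = 8.
By inclusion–exclusion the count is 91 − 93 + 8 = 6.

6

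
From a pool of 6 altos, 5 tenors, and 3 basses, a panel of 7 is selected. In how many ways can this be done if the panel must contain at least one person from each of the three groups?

3058

With no constraint there are C(14,7) = 3432 possible selections.
Subtract selections that omit an entire group: no altos → C(8,7) = 8; no tenors → C(9,7) = 36; no basses → C(11,7) = 330.
Add back selections omitting two groups (i.e. drawn from a single group): C(6,7) + C(5,7) + C(3,7) = 0.
By inclusion–exclusion: 3432 − 374 + 0 = 3058.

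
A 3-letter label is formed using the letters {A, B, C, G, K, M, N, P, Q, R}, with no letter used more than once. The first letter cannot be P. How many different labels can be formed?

The first letter has 10−1 = 9 choices (anything except P).
The remaining 2 letters are filled from the other 9 symbols without repetition: 9 × 8 = 72.
Total: 9 × 72 = 648.

648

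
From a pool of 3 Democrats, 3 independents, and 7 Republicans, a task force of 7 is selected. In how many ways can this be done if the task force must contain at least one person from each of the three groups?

With no constraint there are C(13,7) = 1716 possible selections.
Subtract selections that omit an entire group: no Democrats → C(10,7) = 120; no independents → C(10,7) = 120; no Republicans → C(6,7) = 0.
Add back selections omitting two groups (i.e. drawn from a single group): C(3,7) + C(3,7) + C(7,7) = 1.
By inclusion–exclusion: 1716 − 240 + 1 = 1477.

1477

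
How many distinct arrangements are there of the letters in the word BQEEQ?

Letter multiplicities in BQEEQ: B×1, E×2, Q×2.
Dividing 5! = 120 by 2!·2! = 4 for the repeated letters gives 30.

30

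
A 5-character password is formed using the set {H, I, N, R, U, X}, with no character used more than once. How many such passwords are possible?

720

This is a permutation of 5 out of 6: P(6,5) = 6!/1!.
That product is 6 × 5 × 4 × 3 × 2 = 720.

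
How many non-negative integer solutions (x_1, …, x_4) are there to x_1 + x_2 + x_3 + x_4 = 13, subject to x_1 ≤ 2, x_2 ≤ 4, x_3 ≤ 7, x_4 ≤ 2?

10

Ignoring the caps, the number of non-negative solutions to x_1+…+x_4 = 13 is C(16,3) = 560.
Subtract solutions that violate a single cap (substitute x_i' = x_i − (cap_i+1)): x_1 ≥ 3 gives C(13,3) = 286; x_2 ≥ 5 gives C(11,3) = 165; x_3 ≥ 8 gives C(8,3) = 56; x_4 ≥ 3 gives C(13,3) = 286. Together 793.
Add back pairs where two caps are both exceeded: 56 + 10 + 120 + 1 + 56 + 10 = 253.
Subtract triples: 0 + 10 + 0 + 0 = 10.
By inclusion–exclusion the count is 560 − 793 + 253 − 10 = 10.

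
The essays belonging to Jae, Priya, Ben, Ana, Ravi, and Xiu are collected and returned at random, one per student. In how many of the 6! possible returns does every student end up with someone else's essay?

Let Aᵢ be the assignments in which student i gets their own essay. We want the size of the complement of A₁∪…∪A_6.
By inclusion–exclusion this is Σ_{j=0}^{6} (−1)^j C(6,j)·(6−j)!.
Computing: 720 − 720 + 360 − 120 + 30 − 6 + 1 = 265.

265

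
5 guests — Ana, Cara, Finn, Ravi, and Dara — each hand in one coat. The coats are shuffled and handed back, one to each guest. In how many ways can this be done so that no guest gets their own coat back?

44

Let Aᵢ be the assignments in which guest i gets their own coat. We want the size of the complement of A₁∪…∪A_5.
By inclusion–exclusion this is Σ_{j=0}^{5} (−1)^j C(5,j)·(5−j)!.
Computing: 120 − 120 + 60 − 20 + 5 − 1 = 44.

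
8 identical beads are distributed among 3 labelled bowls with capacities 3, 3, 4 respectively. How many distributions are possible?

Ignoring the caps, the number of non-negative solutions to x_1+…+x_3 = 8 is C(10,2) = 45.
Subtract solutions that violate a single cap (substitute x_i' = x_i − (cap_i+1)): x_1 ≥ 4 gives C(6,2) = 15; x_2 ≥ 4 gives C(6,2) = 15; x_3 ≥ 5 gives C(5,2) = 10. Together 40.
Add back pairs where two caps are both exceeded: 1 + 0 + 0 = 1.
By inclusion–exclusion the count is 45 − 40 + 1 = 6.

6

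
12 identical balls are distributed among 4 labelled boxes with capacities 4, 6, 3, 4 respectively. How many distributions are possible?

Ignoring the caps, the number of non-negative solutions to x_1+…+x_4 = 12 is C(15,3) = 455.
Subtract solutions that violate a single cap (substitute x_i' = x_i − (cap_i+1)): x_1 ≥ 5 gives C(10,3) = 120; x_2 ≥ 7 gives C(8,3) = 56; x_3 ≥ 4 gives C(11,3) = 165; x_4 ≥ 5 gives C(10,3) = 120. Together 461.
Add back pairs where two caps are both exceeded: 1 + 20 + 10 + 4 + 1 + 20 = 56.
By inclusion–exclusion the count is 455 − 461 + 56 = 50.

50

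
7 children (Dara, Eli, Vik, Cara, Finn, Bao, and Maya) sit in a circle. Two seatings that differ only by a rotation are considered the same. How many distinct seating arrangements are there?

720

Around a circle, 7 distinct people have 7!/7 = (6)! = 720 rotationally distinct seatings.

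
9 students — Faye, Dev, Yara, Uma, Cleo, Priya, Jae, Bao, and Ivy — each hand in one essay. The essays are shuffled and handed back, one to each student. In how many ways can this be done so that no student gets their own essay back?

133496

Let Aᵢ be the assignments in which student i gets their own essay. We want the size of the complement of A₁∪…∪A_9.
By inclusion–exclusion this is Σ_{j=0}^{9} (−1)^j C(9,j)·(9−j)!.
Computing: 362880 − 362880 + 181440 − 60480 + 15120 − 3024 + 504 − 72 + 9 − 1 = 133496.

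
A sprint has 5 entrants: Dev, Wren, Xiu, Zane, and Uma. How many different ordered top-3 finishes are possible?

There are 5 choices for 1st place, 4 for 2nd, and 3 for 3rd.
That gives 5 × 4 × 3 = 60.

60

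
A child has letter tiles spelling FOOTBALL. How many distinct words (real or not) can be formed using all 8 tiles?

10080

FOOTBALL has 8 letters with L appearing twice and O appearing twice.
Dividing 8! = 40320 by 2!·2! = 4 for the repeated letters gives 10080.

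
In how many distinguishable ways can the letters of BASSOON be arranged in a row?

The 7 letters of BASSOON have repeats: O appearing twice and S appearing twice.
So there are 7! / (2!·2!) = 1260 distinguishable arrangements.

1260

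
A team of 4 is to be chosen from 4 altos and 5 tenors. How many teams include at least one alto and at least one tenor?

Unrestricted: C(9,4) = 126 ways to pick any 4 of the 9.
Subtract selections that omit an entire group: no altos → C(5,4) = 5; no tenors → C(4,4) = 1.
Both groups omitted at once is impossible, so 126 − 6 = 120.

120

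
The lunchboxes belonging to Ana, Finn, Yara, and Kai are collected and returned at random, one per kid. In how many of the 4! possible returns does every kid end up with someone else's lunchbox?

9

Let Aᵢ be the assignments in which kid i gets their own lunchbox. We want the size of the complement of A₁∪…∪A_4.
By inclusion–exclusion this is Σ_{j=0}^{4} (−1)^j C(4,j)·(4−j)!.
Computing: 24 − 24 + 12 − 4 + 1 = 9.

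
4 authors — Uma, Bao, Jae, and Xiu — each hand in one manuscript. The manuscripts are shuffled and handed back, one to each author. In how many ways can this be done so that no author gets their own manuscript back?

9

Let Aᵢ be the assignments in which author i gets their own manuscript. We want the size of the complement of A₁∪…∪A_4.
By inclusion–exclusion this is Σ_{j=0}^{4} (−1)^j C(4,j)·(4−j)!.
Computing: 24 − 24 + 12 − 4 + 1 = 9.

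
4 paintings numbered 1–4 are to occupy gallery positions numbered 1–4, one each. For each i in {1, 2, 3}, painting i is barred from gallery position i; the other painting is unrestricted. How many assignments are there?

11

Let Aᵢ (for i ∈ {1, 2, 3}) be the placements that put painting i in its forbidden gallery position. Any j of these fix j positions, leaving (4−j)! ways to fill the rest, and there are C(3,j) ways to pick which j.
By inclusion–exclusion, the number of valid placements is Σ_{j=0}^{3} (−1)^j C(3,j)·(4−j)!.
Computing: 24 − 18 + 6 − 1 = 11.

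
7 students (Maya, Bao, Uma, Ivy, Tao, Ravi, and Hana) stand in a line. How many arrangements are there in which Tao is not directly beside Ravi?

3600

There are 7! = 5040 arrangements in all. If Tao and Ravi are adjacent, merging them into one block gives 2·(6)! = 1440 arrangements.
Complementary counting: 5040 − 1440 = 3600.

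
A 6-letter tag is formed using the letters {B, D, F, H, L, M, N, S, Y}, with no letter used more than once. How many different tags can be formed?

60480

With no repetition, fill the 6 letters in order: 9 choices, then 8, down to 4.
9 × 8 × 7 × 6 × 5 × 4 = 60480.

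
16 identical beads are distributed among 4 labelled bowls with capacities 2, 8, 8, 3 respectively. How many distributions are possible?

Without the upper bounds there are C(19,3) = 969 ways to split 16 among 4 bowls.
Subtract solutions that violate a single cap (substitute x_i' = x_i − (cap_i+1)): x_1 ≥ 3 gives C(16,3) = 560; x_2 ≥ 9 gives C(10,3) = 120; x_3 ≥ 9 gives C(10,3) = 120; x_4 ≥ 4 gives C(15,3) = 455. Together 1255.
Add back pairs where two caps are both exceeded: 35 + 35 + 220 + 0 + 20 + 20 = 330.
Subtract triples: 0 + 1 + 1 + 0 = 2.
By inclusion–exclusion the count is 969 − 1255 + 330 − 2 = 42.

42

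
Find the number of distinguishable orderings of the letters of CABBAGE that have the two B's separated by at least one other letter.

There are 7!/(2!·2!) = 1260 arrangements of CABBAGE in total.
If the two B's are adjacent, glue them into one block, leaving 6 items to arrange: (6)!/(2!) = 360 ways.
Hence 1260 − 360 = 900.

900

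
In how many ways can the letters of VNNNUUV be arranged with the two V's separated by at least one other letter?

150

Total arrangements of VNNNUUV: 7!/(3!·2!·2!) = 210.
Arrangements with the V's together: treat VV as one letter, giving (6)!/(3!·2!) = 60.
Hence 210 − 60 = 150.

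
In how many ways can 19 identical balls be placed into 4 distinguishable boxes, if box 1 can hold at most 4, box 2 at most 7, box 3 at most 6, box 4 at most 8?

Without the upper bounds there are C(22,3) = 1540 ways to split 19 among 4 boxes.
Subtract solutions that violate a single cap (substitute x_i' = x_i − (cap_i+1)): x_1 ≥ 5 gives C(17,3) = 680; x_2 ≥ 8 gives C(14,3) = 364; x_3 ≥ 7 gives C(15,3) = 455; x_4 ≥ 9 gives C(13,3) = 286. Together 1785.
Add back pairs where two caps are both exceeded: 84 + 120 + 56 + 35 + 10 + 20 = 325.
By inclusion–exclusion the count is 1540 − 1785 + 325 = 80.

80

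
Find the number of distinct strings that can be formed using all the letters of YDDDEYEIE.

YDDDEYEIE has 9 letters with D appearing 3 times, E appearing 3 times, and Y appearing twice.
Dividing 9! = 362880 by 3!·3!·2! = 72 for the repeated letters gives 5040.

5040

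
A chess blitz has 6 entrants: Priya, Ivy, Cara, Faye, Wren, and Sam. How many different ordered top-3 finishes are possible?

There are 6 choices for 1st place, 5 for 2nd, and 4 for 3rd.
That gives 6 × 5 × 4 = 120.

120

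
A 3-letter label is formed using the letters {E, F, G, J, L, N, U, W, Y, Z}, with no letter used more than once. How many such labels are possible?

With no repetition, fill the 3 letters in order: 10 choices, then 9, down to 8.
That product is 10 × 9 × 8 = 720.

720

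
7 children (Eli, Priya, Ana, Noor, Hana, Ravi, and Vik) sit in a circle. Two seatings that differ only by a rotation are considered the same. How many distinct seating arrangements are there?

720

Fix one person's seat to break rotational symmetry; the remaining 6 people can be arranged in (6)! = 720 ways.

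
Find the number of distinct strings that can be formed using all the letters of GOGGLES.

Letter multiplicities in GOGGLES: E×1, G×3, L×1, O×1, S×1.
The number of distinct arrangements is 7!/(3!) = 5040/6 = 840.

840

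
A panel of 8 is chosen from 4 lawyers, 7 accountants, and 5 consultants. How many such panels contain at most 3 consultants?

Split by how many consultants are chosen (0 through 3).
Sum: C(5,0)·C(11,8) + C(5,1)·C(11,7) + C(5,2)·C(11,6) + C(5,3)·C(11,5) = 165 + 1650 + 4620 + 4620 = 11055.

11055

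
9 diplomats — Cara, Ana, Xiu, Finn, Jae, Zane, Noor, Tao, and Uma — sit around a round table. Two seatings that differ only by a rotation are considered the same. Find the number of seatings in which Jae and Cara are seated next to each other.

10080

Treat {Jae, Cara} as one unit (2 internal orders) and seat the resulting 8 units around the table: (7)! circular arrangements.
So 2 × (7)! = 2 × 5040 = 10080.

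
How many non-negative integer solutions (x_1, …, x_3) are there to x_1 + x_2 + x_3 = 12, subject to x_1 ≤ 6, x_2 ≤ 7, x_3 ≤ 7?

Without the upper bounds there are C(14,2) = 91 ways to split 12 among 3 variables.
Subtract solutions that violate a single cap (substitute x_i' = x_i − (cap_i+1)): x_1 ≥ 7 gives C(7,2) = 21; x_2 ≥ 8 gives C(6,2) = 15; x_3 ≥ 8 gives C(6,2) = 15. Together 51.
No two caps can be exceeded simultaneously, so the pair terms are all 0.
By inclusion–exclusion the count is 91 − 51 + 0 = 40.

40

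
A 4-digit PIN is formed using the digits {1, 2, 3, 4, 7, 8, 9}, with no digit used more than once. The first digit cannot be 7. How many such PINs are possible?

720

The first digit has 7−1 = 6 choices (anything except 7).
The remaining 3 digits are filled from the other 6 symbols without repetition: 6 × 5 × 4 = 120.
Total: 6 × 120 = 720.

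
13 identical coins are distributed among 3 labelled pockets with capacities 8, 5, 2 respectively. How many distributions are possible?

6

By stars and bars, unrestricted non-negative solutions to x_1+…+x_3 = 13 number C(13+2,2) = 105.
Subtract solutions that violate a single cap (substitute x_i' = x_i − (cap_i+1)): x_1 ≥ 9 gives C(6,2) = 15; x_2 ≥ 6 gives C(9,2) = 36; x_3 ≥ 3 gives C(12,2) = 66. Together 117.
Add back pairs where two caps are both exceeded: 0 + 3 + 15 = 18.
By inclusion–exclusion the count is 105 − 117 + 18 = 6.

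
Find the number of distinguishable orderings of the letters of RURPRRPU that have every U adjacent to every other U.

105

Treat the 2 copies of U as a single block. The multiset to arrange is then {UU, P, P, R, R, R, R}, 7 items in all.
That gives (7)!/(4!·2!) = 105 arrangements.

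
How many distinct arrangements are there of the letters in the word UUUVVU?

UUUVVU has 6 letters with U appearing 4 times and V appearing twice.
Dividing 6! = 720 by 4!·2! = 48 for the repeated letters gives 15.

15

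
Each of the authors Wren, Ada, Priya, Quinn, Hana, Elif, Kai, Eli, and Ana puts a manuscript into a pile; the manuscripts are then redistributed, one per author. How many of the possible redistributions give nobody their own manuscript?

133496

Count assignments avoiding every fixed point. For any j of the 9 authors fixed to their own manuscript, the other 9−j can be arranged in (9−j)! ways.
By inclusion–exclusion this is Σ_{j=0}^{9} (−1)^j C(9,j)·(9−j)!.
Computing: 362880 − 362880 + 181440 − 60480 + 15120 − 3024 + 504 − 72 + 9 − 1 = 133496.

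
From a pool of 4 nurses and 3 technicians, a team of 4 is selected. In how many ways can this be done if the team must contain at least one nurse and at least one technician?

Unrestricted: C(7,4) = 35 ways to pick any 4 of the 7.
Selections missing a whole group: no nurses → C(3,4) = 0; no technicians → C(4,4) = 1.
Both groups omitted at once is impossible, so 35 − 1 = 34.

34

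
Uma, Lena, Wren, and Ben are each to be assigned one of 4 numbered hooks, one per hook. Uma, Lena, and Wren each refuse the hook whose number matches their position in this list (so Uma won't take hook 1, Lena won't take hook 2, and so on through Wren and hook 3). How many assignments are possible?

Let Aᵢ (for i ∈ {1, 2, 3}) be the placements that put person i in their forbidden hook. Any j of these fix j positions, leaving (4−j)! ways to fill the rest, and there are C(3,j) ways to pick which j.
By inclusion–exclusion, the number of valid placements is Σ_{j=0}^{3} (−1)^j C(3,j)·(4−j)!.
Computing: 24 − 18 + 6 − 1 = 11.

11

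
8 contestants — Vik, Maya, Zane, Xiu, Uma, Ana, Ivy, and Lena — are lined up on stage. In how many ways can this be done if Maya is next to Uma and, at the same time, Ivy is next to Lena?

Treat {Maya,Uma} as one block (2 orders) and {Ivy,Lena} as another (2 orders).
That leaves 6 units to arrange: 2 × 2 × 6! = 4 × 720 = 2880.

2880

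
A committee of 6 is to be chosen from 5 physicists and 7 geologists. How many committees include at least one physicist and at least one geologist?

917

Total 6-person selections from all 12: C(12,6) = 924.
Selections missing a whole group: no physicists → C(7,6) = 7; no geologists → C(5,6) = 0.
Both groups omitted at once is impossible, so 924 − 7 = 917.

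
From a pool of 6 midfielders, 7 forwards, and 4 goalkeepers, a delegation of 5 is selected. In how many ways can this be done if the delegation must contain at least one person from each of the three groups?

4214

With no constraint there are C(17,5) = 6188 possible selections.
Subtract selections that omit an entire group: no midfielders → C(11,5) = 462; no forwards → C(10,5) = 252; no goalkeepers → C(13,5) = 1287.
Add back selections omitting two groups (i.e. drawn from a single group): C(6,5) + C(7,5) + C(4,5) = 27.
By inclusion–exclusion: 6188 − 2001 + 27 = 4214.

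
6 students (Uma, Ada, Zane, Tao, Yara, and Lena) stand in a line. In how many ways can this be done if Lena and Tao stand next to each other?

Glue Lena and Tao into one block (2 internal orders), leaving 5 units to arrange in a row.
That gives 2 × 5! = 2 × 120 = 240.

240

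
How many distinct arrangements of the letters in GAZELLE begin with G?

Fix G in the first position and arrange the remaining 6 letters.
Those 6 letters have E appearing twice and L appearing twice, giving (6)!/(2!·2!) = 180.

180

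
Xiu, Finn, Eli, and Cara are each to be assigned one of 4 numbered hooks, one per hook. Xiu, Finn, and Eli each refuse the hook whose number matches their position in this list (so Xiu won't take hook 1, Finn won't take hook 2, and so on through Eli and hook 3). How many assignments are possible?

11

Let Aᵢ (for i ∈ {1, 2, 3}) be the placements that put person i in their forbidden hook. Any j of these fix j positions, leaving (4−j)! ways to fill the rest, and there are C(3,j) ways to pick which j.
By inclusion–exclusion, the number of valid placements is Σ_{j=0}^{3} (−1)^j C(3,j)·(4−j)!.
Computing: 24 − 18 + 6 − 1 = 11.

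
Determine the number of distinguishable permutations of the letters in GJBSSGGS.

The 8 letters of GJBSSGGS have repeats: G appearing 3 times and S appearing 3 times.
So there are 8! / (3!·3!) = 1120 distinguishable arrangements.

1120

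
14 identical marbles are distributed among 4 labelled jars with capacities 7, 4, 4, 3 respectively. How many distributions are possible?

34

Without the upper bounds there are C(17,3) = 680 ways to split 14 among 4 jars.
Subtract solutions that violate a single cap (substitute x_i' = x_i − (cap_i+1)): x_1 ≥ 8 gives C(9,3) = 84; x_2 ≥ 5 gives C(12,3) = 220; x_3 ≥ 5 gives C(12,3) = 220; x_4 ≥ 4 gives C(13,3) = 286. Together 810.
Add back pairs where two caps are both exceeded: 4 + 4 + 10 + 35 + 56 + 56 = 165.
Subtract triples: 0 + 0 + 0 + 1 = 1.
By inclusion–exclusion the count is 680 − 810 + 165 − 1 = 34.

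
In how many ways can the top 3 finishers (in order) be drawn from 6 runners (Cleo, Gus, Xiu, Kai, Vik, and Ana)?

There are 6 choices for 1st place, 5 for 2nd, and 4 for 3rd.
That gives 6 × 5 × 4 = 120.

120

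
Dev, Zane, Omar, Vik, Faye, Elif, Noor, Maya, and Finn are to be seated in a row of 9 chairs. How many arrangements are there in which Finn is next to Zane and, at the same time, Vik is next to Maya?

20160

Treat {Finn,Zane} as one block (2 orders) and {Vik,Maya} as another (2 orders).
That leaves 7 units to arrange: 2 × 2 × 7! = 4 × 5040 = 20160.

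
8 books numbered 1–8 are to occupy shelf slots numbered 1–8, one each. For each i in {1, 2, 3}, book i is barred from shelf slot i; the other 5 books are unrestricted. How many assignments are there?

Let Aᵢ (for i ∈ {1, 2, 3}) be the placements that put book i in its forbidden shelf slot. Any j of these fix j positions, leaving (8−j)! ways to fill the rest, and there are C(3,j) ways to pick which j.
By inclusion–exclusion, the number of valid placements is Σ_{j=0}^{3} (−1)^j C(3,j)·(8−j)!.
Computing: 40320 − 15120 + 2160 − 120 = 27240.

27240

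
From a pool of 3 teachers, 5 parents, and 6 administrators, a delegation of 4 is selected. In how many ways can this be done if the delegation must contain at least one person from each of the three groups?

495

Total 4-person selections from all 14: C(14,4) = 1001.
Subtract selections that omit an entire group: no teachers → C(11,4) = 330; no parents → C(9,4) = 126; no administrators → C(8,4) = 70.
Add back selections omitting two groups (i.e. drawn from a single group): C(3,4) + C(5,4) + C(6,4) = 20.
By inclusion–exclusion: 1001 − 526 + 20 = 495.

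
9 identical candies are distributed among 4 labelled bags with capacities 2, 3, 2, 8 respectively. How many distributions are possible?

Without the upper bounds there are C(12,3) = 220 ways to split 9 among 4 bags.
Subtract solutions that violate a single cap (substitute x_i' = x_i − (cap_i+1)): x_1 ≥ 3 gives C(9,3) = 84; x_2 ≥ 4 gives C(8,3) = 56; x_3 ≥ 3 gives C(9,3) = 84; x_4 ≥ 9 gives C(3,3) = 1. Together 225.
Add back pairs where two caps are both exceeded: 10 + 20 + 0 + 10 + 0 + 0 = 40.
By inclusion–exclusion the count is 220 − 225 + 40 = 35.

35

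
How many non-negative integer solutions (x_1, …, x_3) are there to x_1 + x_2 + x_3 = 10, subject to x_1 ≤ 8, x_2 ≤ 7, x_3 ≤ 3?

29

Ignoring the caps, the number of non-negative solutions to x_1+…+x_3 = 10 is C(12,2) = 66.
Subtract solutions that violate a single cap (substitute x_i' = x_i − (cap_i+1)): x_1 ≥ 9 gives C(3,2) = 3; x_2 ≥ 8 gives C(4,2) = 6; x_3 ≥ 4 gives C(8,2) = 28. Together 37.
No two caps can be exceeded simultaneously, so the pair terms are all 0.
By inclusion–exclusion the count is 66 − 37 + 0 = 29.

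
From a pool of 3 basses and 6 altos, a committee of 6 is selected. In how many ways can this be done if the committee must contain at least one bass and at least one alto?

With no constraint there are C(9,6) = 84 possible selections.
Selections missing a whole group: no basses → C(6,6) = 1; no altos → C(3,6) = 0.
Both groups omitted at once is impossible, so 84 − 1 = 83.

83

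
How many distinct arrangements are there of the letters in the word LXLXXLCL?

Letter multiplicities in LXLXXLCL: C×1, L×4, X×3.
The number of distinct arrangements is 8!/(4!·3!) = 40320/144 = 280.

280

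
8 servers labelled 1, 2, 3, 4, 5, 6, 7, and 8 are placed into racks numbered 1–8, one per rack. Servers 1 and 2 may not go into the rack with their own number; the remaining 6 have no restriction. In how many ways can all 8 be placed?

Let Aᵢ (for i ∈ {1, 2}) be the placements that put server i in its forbidden rack. Any j of these fix j positions, leaving (8−j)! ways to fill the rest, and there are C(2,j) ways to pick which j.
By inclusion–exclusion, the number of valid placements is Σ_{j=0}^{2} (−1)^j C(2,j)·(8−j)!.
Computing: 40320 − 10080 + 720 = 30960.

30960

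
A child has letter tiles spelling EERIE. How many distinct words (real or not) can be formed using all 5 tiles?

20

EERIE has 5 letters with E appearing 3 times.
The number of distinct arrangements is 5!/(3!) = 120/6 = 20.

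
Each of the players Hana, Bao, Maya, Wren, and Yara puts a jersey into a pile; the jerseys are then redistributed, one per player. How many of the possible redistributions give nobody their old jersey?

44

Count assignments avoiding every fixed point. For any j of the 5 players fixed to their old jersey, the other 5−j can be arranged in (5−j)! ways.
By inclusion–exclusion this is Σ_{j=0}^{5} (−1)^j C(5,j)·(5−j)!.
Computing: 120 − 120 + 60 − 20 + 5 − 1 = 44.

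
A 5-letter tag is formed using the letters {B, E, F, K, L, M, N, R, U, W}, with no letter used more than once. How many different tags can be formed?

With no repetition, fill the 5 letters in order: 10 choices, then 9, down to 6.
10 × 9 × 8 × 7 × 6 = 30240.

30240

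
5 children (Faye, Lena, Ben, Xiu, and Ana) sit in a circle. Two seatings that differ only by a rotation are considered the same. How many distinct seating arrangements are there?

Fix one person's seat to break rotational symmetry; the remaining 4 people can be arranged in (4)! = 24 ways.

24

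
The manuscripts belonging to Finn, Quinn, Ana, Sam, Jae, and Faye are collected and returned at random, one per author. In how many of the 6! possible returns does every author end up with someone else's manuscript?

This is the derangement count D_6: permutations of 6 items with no fixed point.
By inclusion–exclusion this is Σ_{j=0}^{6} (−1)^j C(6,j)·(6−j)!.
Computing: 720 − 720 + 360 − 120 + 30 − 6 + 1 = 265.

265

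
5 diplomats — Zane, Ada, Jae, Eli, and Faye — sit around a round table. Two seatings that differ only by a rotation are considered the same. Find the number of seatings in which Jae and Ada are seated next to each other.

Glue Jae and Ada into a block (2 internal orders). Seating 4 units around a circle gives (3)! arrangements.
So 2 × (3)! = 2 × 6 = 12.

12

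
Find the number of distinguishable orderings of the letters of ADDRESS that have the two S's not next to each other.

Total arrangements of ADDRESS: 7!/(2!·2!) = 1260.
If the two S's are adjacent, glue them into one block, leaving 6 items to arrange: (6)!/(2!) = 360 ways.
Subtracting, 1260 − 360 = 900 arrangements keep the S's apart.

900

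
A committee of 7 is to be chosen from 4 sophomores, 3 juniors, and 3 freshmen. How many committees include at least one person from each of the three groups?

118

Unrestricted: C(10,7) = 120 ways to pick any 7 of the 10.
Selections missing a whole group: no sophomores → C(6,7) = 0; no juniors → C(7,7) = 1; no freshmen → C(7,7) = 1.
Add back selections omitting two groups (i.e. drawn from a single group): C(4,7) + C(3,7) + C(3,7) = 0.
By inclusion–exclusion: 120 − 2 + 0 = 118.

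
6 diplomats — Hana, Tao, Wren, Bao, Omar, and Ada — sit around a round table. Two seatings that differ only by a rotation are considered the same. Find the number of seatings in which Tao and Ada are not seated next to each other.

72

All circular seatings of 6 people number (5)! = 120.
Seatings with Tao beside Ada: treat them as a block with 2 internal orders, giving 2 × (4)! = 48.
Subtracting, 120 − 48 = 72.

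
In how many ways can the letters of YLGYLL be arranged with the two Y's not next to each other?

Total arrangements of YLGYLL: 6!/(3!·2!) = 60.
Arrangements with the Y's together: treat YY as one letter, giving (5)!/(3!) = 20.
Hence 60 − 20 = 40.

40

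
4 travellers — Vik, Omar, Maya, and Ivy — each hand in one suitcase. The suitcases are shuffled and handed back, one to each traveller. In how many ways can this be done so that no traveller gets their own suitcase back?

This is the derangement count D_4: permutations of 4 items with no fixed point.
By inclusion–exclusion this is Σ_{j=0}^{4} (−1)^j C(4,j)·(4−j)!.
Computing: 24 − 24 + 12 − 4 + 1 = 9.

9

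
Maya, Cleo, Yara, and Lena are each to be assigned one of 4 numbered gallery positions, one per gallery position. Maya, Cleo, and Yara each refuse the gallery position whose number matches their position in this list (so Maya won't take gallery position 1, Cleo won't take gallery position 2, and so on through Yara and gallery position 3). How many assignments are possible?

Let Aᵢ (for i ∈ {1, 2, 3}) be the placements that put person i in their forbidden gallery position. Any j of these fix j positions, leaving (4−j)! ways to fill the rest, and there are C(3,j) ways to pick which j.
By inclusion–exclusion, the number of valid placements is Σ_{j=0}^{3} (−1)^j C(3,j)·(4−j)!.
Computing: 24 − 18 + 6 − 1 = 11.

11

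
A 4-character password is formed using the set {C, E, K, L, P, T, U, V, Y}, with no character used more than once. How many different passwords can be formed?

3024

Choose and order 4 of the 9 symbols: the first character has 9 options, the next 8, then 7, 6.
9 × 8 × 7 × 6 = 3024.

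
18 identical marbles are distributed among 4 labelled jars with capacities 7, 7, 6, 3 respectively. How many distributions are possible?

Ignoring the caps, the number of non-negative solutions to x_1+…+x_4 = 18 is C(21,3) = 1330.
Subtract solutions that violate a single cap (substitute x_i' = x_i − (cap_i+1)): x_1 ≥ 8 gives C(13,3) = 286; x_2 ≥ 8 gives C(13,3) = 286; x_3 ≥ 7 gives C(14,3) = 364; x_4 ≥ 4 gives C(17,3) = 680. Together 1616.
Add back pairs where two caps are both exceeded: 10 + 20 + 84 + 20 + 84 + 120 = 338.
By inclusion–exclusion the count is 1330 − 1616 + 338 = 52.

52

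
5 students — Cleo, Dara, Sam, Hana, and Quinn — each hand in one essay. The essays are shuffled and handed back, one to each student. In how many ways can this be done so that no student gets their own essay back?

44

Count assignments avoiding every fixed point. For any j of the 5 students fixed to their own essay, the other 5−j can be arranged in (5−j)! ways.
By inclusion–exclusion this is Σ_{j=0}^{5} (−1)^j C(5,j)·(5−j)!.
Computing: 120 − 120 + 60 − 20 + 5 − 1 = 44.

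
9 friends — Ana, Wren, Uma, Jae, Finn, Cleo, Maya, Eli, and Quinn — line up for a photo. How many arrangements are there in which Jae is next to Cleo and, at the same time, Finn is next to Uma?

Treat {Jae,Cleo} as one block (2 orders) and {Finn,Uma} as another (2 orders).
That leaves 7 units to arrange: 2 × 2 × 7! = 4 × 5040 = 20160.

20160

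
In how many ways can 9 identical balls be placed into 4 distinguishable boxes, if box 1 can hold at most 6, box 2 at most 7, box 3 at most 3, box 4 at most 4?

116

Without the upper bounds there are C(12,3) = 220 ways to split 9 among 4 boxes.
Subtract solutions that violate a single cap (substitute x_i' = x_i − (cap_i+1)): x_1 ≥ 7 gives C(5,3) = 10; x_2 ≥ 8 gives C(4,3) = 4; x_3 ≥ 4 gives C(8,3) = 56; x_4 ≥ 5 gives C(7,3) = 35. Together 105.
Add back pairs where two caps are both exceeded: 0 + 0 + 0 + 0 + 0 + 1 = 1.
By inclusion–exclusion the count is 220 − 105 + 1 = 116.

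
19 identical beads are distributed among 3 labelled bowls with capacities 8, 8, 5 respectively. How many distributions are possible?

6

Without the upper bounds there are C(21,2) = 210 ways to split 19 among 3 bowls.
Subtract solutions that violate a single cap (substitute x_i' = x_i − (cap_i+1)): x_1 ≥ 9 gives C(12,2) = 66; x_2 ≥ 9 gives C(12,2) = 66; x_3 ≥ 6 gives C(15,2) = 105. Together 237.
Add back pairs where two caps are both exceeded: 3 + 15 + 15 = 33.
By inclusion–exclusion the count is 210 − 237 + 33 = 6.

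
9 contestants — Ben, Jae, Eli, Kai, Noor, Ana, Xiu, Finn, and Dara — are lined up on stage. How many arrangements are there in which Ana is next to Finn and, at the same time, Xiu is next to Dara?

Treat {Ana,Finn} as one block (2 orders) and {Xiu,Dara} as another (2 orders).
That leaves 7 units to arrange: 2 × 2 × 7! = 4 × 5040 = 20160.

20160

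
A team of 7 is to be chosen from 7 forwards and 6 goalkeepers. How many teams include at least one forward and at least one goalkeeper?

1715

With no constraint there are C(13,7) = 1716 possible selections.
Selections missing a whole group: no forwards → C(6,7) = 0; no goalkeepers → C(7,7) = 1.
Both groups omitted at once is impossible, so 1716 − 1 = 1715.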